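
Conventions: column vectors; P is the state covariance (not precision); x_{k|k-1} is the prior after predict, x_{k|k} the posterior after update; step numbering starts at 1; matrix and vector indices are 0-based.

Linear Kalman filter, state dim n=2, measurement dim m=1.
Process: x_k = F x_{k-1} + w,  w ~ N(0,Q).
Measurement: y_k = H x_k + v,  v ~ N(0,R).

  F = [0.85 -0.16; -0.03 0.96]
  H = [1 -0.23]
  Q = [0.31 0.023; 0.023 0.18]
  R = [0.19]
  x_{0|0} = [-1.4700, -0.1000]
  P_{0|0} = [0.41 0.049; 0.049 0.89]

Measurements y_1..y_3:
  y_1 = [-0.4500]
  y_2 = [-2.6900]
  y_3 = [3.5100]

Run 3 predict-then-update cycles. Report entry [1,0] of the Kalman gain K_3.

K[1,0] = -0.3632

step 1: x^-=[-1.2335, -0.0519]  P^-=[0.6157 -0.0839; -0.0839 0.9978]  S=[0.8971]  K=[0.7078; -0.3494]  nu=[0.7716]  x^+=[-0.6874, -0.3215]  P^+=[0.1662 0.1379; 0.1379 0.8883]
step 2: x^-=[-0.5328, -0.2880]  P^-=[0.4153 -0.0045; -0.0045 0.9908]  S=[0.6598]  K=[0.6310; -0.3522]  nu=[-2.2234]  x^+=[-1.9359, 0.4951]  P^+=[0.1526 0.1422; 0.1422 0.9090]
step 3: x^-=[-1.7247, 0.5333]  P^-=[0.4049 -0.0038; -0.0038 1.0097]  S=[0.6500]  K=[0.6242; -0.3632]  nu=[5.3573]  x^+=[1.6193, -1.4122]  P^+=[0.1516 0.1435; 0.1435 0.9240]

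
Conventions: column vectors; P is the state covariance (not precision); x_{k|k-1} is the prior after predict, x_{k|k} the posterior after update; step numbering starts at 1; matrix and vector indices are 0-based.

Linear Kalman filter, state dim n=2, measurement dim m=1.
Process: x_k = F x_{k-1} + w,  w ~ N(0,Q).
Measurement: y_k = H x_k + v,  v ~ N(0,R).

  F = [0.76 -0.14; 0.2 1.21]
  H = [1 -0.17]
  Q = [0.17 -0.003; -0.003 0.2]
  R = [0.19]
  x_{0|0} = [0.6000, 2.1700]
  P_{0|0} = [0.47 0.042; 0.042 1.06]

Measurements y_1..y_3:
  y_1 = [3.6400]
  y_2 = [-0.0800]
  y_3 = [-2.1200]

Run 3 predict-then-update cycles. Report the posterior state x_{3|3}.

step 1: x^-=[0.1522, 2.7457]  P^-=[0.4533 -0.0737; -0.0737 1.7911]  S=[0.7201]  K=[0.6469; -0.5251]  nu=[3.9546]  x^+=[2.7103, 0.6690]  P^+=[0.1520 0.1709; 0.1709 1.5925]
step 2: x^-=[1.9662, 1.3516]  P^-=[0.2526 -0.0973; -0.0973 2.6204]  S=[0.5514]  K=[0.4881; -0.9842]  nu=[-1.8164]  x^+=[1.0796, 3.1394]  P^+=[0.1212 0.1677; 0.1677 2.0862]
step 3: x^-=[0.3810, 4.0146]  P^-=[0.2452 -0.1885; -0.1885 3.3404]  S=[0.5959]  K=[0.4653; -1.2694]  nu=[-1.8185]  x^+=[-0.4653, 6.3229]  P^+=[0.1162 0.1635; 0.1635 2.3803]

x_post = [-0.4653, 6.3229]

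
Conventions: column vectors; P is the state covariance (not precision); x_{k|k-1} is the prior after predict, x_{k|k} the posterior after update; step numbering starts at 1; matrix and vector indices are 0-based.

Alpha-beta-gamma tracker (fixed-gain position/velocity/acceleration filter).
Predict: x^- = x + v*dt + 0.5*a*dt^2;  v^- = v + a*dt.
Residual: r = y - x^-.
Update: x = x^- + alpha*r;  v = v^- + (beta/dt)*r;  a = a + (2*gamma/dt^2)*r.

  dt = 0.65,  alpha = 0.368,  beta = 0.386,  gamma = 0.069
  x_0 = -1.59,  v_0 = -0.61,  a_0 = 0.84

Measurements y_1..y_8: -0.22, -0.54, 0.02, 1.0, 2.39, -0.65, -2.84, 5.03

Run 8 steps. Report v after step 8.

v_post = -0.9966

step 1: x_pred=-1.8091  r=1.5891  x^+=-1.2243  v^+=0.8797  a^+=1.3590
step 2: x_pred=-0.3654  r=-0.1746  x^+=-0.4297  v^+=1.6593  a^+=1.3020
step 3: x_pred=0.9240  r=-0.9040  x^+=0.5913  v^+=1.9688  a^+=1.0067
step 4: x_pred=2.0837  r=-1.0837  x^+=1.6849  v^+=1.9797  a^+=0.6528
step 5: x_pred=3.1096  r=-0.7196  x^+=2.8448  v^+=1.9766  a^+=0.4177
step 6: x_pred=4.2178  r=-4.8678  x^+=2.4265  v^+=-0.6426  a^+=-1.1722
step 7: x_pred=1.7612  r=-4.6012  x^+=0.0679  v^+=-4.1369  a^+=-2.6751
step 8: x_pred=-3.1862  r=8.2162  x^+=-0.1626  v^+=-0.9966  a^+=0.0085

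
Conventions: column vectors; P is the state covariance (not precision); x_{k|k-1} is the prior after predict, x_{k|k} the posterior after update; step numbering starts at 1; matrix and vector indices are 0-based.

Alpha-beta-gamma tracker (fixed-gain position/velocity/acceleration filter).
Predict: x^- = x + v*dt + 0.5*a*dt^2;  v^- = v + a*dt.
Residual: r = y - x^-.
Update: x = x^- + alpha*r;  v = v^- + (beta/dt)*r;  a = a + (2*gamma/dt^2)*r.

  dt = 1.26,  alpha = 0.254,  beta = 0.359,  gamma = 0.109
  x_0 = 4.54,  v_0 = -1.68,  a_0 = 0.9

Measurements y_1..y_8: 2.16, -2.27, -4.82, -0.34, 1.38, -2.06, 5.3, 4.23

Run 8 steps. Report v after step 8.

step 1: x_pred=3.1376  r=-0.9776  x^+=2.8893  v^+=-0.8245  a^+=0.7658
step 2: x_pred=2.4582  r=-4.7282  x^+=1.2573  v^+=-1.2069  a^+=0.1165
step 3: x_pred=-0.1709  r=-4.6491  x^+=-1.3518  v^+=-2.3847  a^+=-0.5219
step 4: x_pred=-4.7707  r=4.4307  x^+=-3.6453  v^+=-1.7799  a^+=0.0865
step 5: x_pred=-5.8193  r=7.1993  x^+=-3.9907  v^+=0.3804  a^+=1.0751
step 6: x_pred=-2.6580  r=0.5980  x^+=-2.5061  v^+=1.9054  a^+=1.1572
step 7: x_pred=0.8133  r=4.4867  x^+=1.9529  v^+=4.6418  a^+=1.7733
step 8: x_pred=9.2092  r=-4.9792  x^+=7.9445  v^+=5.4575  a^+=1.0896

v_post = 5.4575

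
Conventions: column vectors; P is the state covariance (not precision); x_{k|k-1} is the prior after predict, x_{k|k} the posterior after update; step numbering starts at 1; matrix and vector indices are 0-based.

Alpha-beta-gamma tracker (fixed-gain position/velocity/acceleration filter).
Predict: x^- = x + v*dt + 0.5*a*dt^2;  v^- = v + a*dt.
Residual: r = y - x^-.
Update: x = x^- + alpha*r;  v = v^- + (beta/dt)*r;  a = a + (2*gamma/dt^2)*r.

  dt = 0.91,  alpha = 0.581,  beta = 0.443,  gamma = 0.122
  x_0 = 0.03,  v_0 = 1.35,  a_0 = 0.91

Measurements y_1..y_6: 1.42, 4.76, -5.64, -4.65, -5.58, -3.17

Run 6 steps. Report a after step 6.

step 1: x_pred=1.6353  r=-0.2153  x^+=1.5102  v^+=2.0733  a^+=0.8466
step 2: x_pred=3.7474  r=1.0126  x^+=4.3357  v^+=3.3366  a^+=1.1449
step 3: x_pred=7.8461  r=-13.4861  x^+=0.0107  v^+=-2.1867  a^+=-2.8288
step 4: x_pred=-3.1505  r=-1.4995  x^+=-4.0217  v^+=-5.4909  a^+=-3.2706
step 5: x_pred=-10.3726  r=4.7926  x^+=-7.5881  v^+=-6.1340  a^+=-1.8585
step 6: x_pred=-13.9395  r=10.7695  x^+=-7.6824  v^+=-2.5825  a^+=1.3148

a_post = 1.3148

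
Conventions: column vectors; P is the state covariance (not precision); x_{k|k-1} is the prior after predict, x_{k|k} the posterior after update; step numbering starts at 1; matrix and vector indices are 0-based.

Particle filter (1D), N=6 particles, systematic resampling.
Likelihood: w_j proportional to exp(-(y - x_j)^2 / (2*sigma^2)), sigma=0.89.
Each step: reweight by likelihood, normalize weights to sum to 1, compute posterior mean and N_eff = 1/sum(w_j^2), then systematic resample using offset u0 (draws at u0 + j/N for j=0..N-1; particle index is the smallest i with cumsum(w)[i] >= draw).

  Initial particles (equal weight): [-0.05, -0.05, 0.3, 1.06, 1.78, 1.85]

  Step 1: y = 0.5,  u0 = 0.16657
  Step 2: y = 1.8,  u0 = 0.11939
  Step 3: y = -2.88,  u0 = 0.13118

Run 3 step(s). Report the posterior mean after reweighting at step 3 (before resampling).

step 1: w=[0.2005, 0.2005, 0.2367, 0.1991, 0.0863, 0.0768]  mean=0.5578  Neff=5.2785  idx=[0, 1, 2, 3, 3, 5]
step 2: w=[0.0399, 0.0399, 0.0837, 0.2452, 0.2452, 0.3459]  mean=1.1810  Neff=3.9977  idx=[2, 3, 4, 4, 5, 5]
step 3: w=[0.9096, 0.0299, 0.0299, 0.0299, 0.0004, 0.0004]  mean=0.3694  Neff=1.2048  idx=[0, 0, 0, 0, 0, 2]

post_mean = 0.3694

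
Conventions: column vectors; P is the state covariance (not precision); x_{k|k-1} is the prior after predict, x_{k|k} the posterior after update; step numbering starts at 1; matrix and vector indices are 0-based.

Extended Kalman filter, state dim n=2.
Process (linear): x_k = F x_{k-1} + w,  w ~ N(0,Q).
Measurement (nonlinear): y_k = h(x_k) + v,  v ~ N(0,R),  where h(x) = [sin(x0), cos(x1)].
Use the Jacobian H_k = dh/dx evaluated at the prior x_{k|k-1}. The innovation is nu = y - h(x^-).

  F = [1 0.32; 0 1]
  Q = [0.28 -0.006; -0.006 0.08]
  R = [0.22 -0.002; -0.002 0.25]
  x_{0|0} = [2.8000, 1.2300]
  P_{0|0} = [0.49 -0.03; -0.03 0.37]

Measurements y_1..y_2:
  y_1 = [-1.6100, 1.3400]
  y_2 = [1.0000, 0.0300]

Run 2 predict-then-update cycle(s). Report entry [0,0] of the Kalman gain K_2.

step 1: x^-=[3.1936, 1.2300]  P^-=[0.7887 0.0824; 0.0824 0.4500]  H_jac=[-0.9986 0.0000; 0.0000 -0.9425]  S=[1.0066 0.0756; 0.0756 0.6497]  K=[-0.7803 -0.0288; -0.0330 -0.6489]  nu=[-1.5580, 1.0058]  x^+=[4.3804, 0.6288]  P^+=[0.1718 0.0060; 0.0060 0.1721]
step 2: x^-=[4.5816, 0.6288]  P^-=[0.4733 0.0550; 0.0550 0.2521]  H_jac=[-0.1304 0.0000; 0.0000 -0.5882]  S=[0.2280 0.0022; 0.0022 0.3372]  K=[-0.2697 -0.0942; -0.0272 -0.4395]  nu=[1.9915, -0.7787]  x^+=[4.1180, 0.9169]  P^+=[0.4536 0.0391; 0.0391 0.1867]

K[0,0] = -0.2697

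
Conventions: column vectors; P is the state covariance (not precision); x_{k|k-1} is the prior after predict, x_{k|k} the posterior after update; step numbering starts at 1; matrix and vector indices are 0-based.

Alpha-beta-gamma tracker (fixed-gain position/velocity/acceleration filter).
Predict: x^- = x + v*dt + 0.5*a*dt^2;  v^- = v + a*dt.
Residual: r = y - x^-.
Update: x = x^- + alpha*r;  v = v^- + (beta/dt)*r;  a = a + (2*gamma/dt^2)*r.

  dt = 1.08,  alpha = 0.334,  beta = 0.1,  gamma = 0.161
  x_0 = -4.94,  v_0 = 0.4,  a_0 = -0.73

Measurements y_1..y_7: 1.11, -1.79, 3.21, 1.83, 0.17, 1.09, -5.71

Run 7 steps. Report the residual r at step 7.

step 1: x_pred=-4.9337  r=6.0437  x^+=-2.9151  v^+=0.1712  a^+=0.9385
step 2: x_pred=-2.1829  r=0.3929  x^+=-2.0517  v^+=1.2211  a^+=1.0469
step 3: x_pred=-0.1223  r=3.3323  x^+=0.9907  v^+=2.6603  a^+=1.9669
step 4: x_pred=5.0109  r=-3.1809  x^+=3.9485  v^+=4.4900  a^+=1.0887
step 5: x_pred=9.4326  r=-9.2626  x^+=6.3389  v^+=4.8082  a^+=-1.4684
step 6: x_pred=10.6754  r=-9.5854  x^+=7.4739  v^+=2.3348  a^+=-4.1145
step 7: x_pred=7.5959  r=-13.3059  x^+=3.1517  v^+=-3.3409  a^+=-7.7878

resid = -13.3059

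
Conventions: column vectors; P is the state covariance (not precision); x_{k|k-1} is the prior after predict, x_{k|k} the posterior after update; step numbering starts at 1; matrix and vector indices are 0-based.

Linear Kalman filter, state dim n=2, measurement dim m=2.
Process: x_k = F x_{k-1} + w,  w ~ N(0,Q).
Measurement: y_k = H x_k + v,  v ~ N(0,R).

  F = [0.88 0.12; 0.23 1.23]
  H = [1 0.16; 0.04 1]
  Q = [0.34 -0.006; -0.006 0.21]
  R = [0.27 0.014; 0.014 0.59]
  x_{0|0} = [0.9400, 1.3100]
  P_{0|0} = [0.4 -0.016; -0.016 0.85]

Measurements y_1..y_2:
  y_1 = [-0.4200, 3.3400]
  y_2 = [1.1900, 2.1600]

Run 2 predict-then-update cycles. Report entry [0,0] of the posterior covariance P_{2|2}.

P_post[0,0] = 0.1751

step 1: x^-=[0.9844, 1.8275]  P^-=[0.6586 0.1827; 0.1827 1.5081]  S=[1.0257 0.4655; 0.4655 2.1137]  K=[0.6952 -0.0542; 0.0978 0.6954]  nu=[-1.6968, 1.4731]  x^+=[-0.2751, 2.6860]  P^+=[0.1917 -0.0299; -0.0299 0.4128]
step 2: x^-=[0.0802, 3.2405]  P^-=[0.4881 0.0605; 0.0605 0.8278]  S=[0.7987 0.2269; 0.2269 1.4234]  K=[0.6361 -0.0452; 0.0795 0.5706]  nu=[0.5913, -1.0837]  x^+=[0.5053, 2.6692]  P^+=[0.1751 -0.0247; -0.0247 0.3387]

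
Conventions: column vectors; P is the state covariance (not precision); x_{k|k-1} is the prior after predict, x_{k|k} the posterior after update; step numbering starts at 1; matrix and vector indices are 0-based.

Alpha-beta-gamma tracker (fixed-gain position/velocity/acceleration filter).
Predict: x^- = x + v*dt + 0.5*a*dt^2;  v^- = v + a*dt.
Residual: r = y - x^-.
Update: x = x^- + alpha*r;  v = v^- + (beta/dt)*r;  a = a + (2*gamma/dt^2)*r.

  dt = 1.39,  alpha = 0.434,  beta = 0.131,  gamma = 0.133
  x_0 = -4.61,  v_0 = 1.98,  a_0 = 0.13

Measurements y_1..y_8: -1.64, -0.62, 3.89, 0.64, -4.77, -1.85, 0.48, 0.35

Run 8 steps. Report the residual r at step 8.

step 1: x_pred=-1.7322  r=0.0922  x^+=-1.6922  v^+=2.1694  a^+=0.1427
step 2: x_pred=1.4611  r=-2.0811  x^+=0.5579  v^+=2.1716  a^+=-0.1438
step 3: x_pred=3.4375  r=0.4525  x^+=3.6339  v^+=2.0143  a^+=-0.0815
step 4: x_pred=6.3551  r=-5.7151  x^+=3.8747  v^+=1.3624  a^+=-0.8683
step 5: x_pred=4.9296  r=-9.6996  x^+=0.7200  v^+=-0.7587  a^+=-2.2037
step 6: x_pred=-2.4635  r=0.6135  x^+=-2.1973  v^+=-3.7641  a^+=-2.1193
step 7: x_pred=-9.4766  r=9.9566  x^+=-5.1555  v^+=-5.7715  a^+=-0.7485
step 8: x_pred=-13.9009  r=14.2509  x^+=-7.7160  v^+=-5.4688  a^+=1.2135

resid = 14.2509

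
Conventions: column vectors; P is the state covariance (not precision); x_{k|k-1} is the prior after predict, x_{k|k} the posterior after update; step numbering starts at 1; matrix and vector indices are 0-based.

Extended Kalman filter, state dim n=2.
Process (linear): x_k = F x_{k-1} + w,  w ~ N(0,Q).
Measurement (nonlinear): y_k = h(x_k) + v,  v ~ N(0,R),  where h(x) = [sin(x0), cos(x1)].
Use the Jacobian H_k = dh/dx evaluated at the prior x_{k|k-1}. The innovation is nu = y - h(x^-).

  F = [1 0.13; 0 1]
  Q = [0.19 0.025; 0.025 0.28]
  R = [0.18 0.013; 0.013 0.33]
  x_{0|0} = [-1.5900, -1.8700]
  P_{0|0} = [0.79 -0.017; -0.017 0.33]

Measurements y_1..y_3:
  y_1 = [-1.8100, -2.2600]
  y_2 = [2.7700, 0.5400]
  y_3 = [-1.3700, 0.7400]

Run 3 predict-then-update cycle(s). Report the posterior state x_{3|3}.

step 1: x^-=[-1.8331, -1.8700]  P^-=[0.9812 0.0509; 0.0509 0.6100]  H_jac=[-0.2593 0.0000; 0.0000 0.9556]  S=[0.2460 0.0004; 0.0004 0.8870]  K=[-1.0344 0.0553; -0.0547 0.6572]  nu=[-0.8442, -1.9652]  x^+=[-1.0685, -3.1153]  P^+=[0.7153 0.0050; 0.0050 0.2262]
step 2: x^-=[-1.4735, -3.1153]  P^-=[0.9104 0.0594; 0.0594 0.5062]  H_jac=[0.0972 0.0000; 0.0000 0.0262]  S=[0.1886 0.0132; 0.0132 0.3303]  K=[0.4700 -0.0140; 0.0279 0.0391]  nu=[3.7653, 1.5397]  x^+=[0.2748, -2.9501]  P^+=[0.8689 0.0569; 0.0569 0.5055]
step 3: x^-=[-0.1087, -2.9501]  P^-=[1.0822 0.1476; 0.1476 0.7855]  H_jac=[0.9941 0.0000; 0.0000 0.1903]  S=[1.2495 0.0409; 0.0409 0.3584]  K=[0.8617 -0.0200; 0.1042 0.4052]  nu=[-1.2615, 1.7217]  x^+=[-1.2302, -2.3840]  P^+=[0.1558 0.0242; 0.0242 0.7097]

x_post = [-1.2302, -2.3840]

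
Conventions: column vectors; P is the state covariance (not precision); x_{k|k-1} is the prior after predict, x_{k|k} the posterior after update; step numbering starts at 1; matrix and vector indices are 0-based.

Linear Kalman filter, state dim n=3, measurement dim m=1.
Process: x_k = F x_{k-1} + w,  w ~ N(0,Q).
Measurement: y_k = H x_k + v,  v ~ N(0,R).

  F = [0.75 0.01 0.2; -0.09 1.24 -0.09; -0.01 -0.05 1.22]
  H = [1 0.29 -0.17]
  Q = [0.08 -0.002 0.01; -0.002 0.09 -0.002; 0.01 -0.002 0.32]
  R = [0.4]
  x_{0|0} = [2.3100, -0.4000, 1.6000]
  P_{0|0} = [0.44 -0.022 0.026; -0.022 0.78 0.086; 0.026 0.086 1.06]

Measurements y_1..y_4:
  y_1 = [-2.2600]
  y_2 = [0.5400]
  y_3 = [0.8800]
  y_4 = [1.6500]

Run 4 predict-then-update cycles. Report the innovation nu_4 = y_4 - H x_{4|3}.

step 1: x^-=[2.0485, -0.8479, 1.9489]  P^-=[0.3778 -0.0425 0.2897; -0.0425 1.2876 -0.0385; 0.2897 -0.0385 1.8885]  S=[0.8213]  K=[0.3850; 0.4109; -0.0518]  nu=[-3.7313]  x^+=[0.6119, -2.3809, 2.1421]  P^+=[0.2560 -0.1724 0.3061; -0.1724 1.1490 -0.0211; 0.3061 -0.0211 1.8863]
step 2: x^-=[0.8635, -3.2002, 2.7263]  P^-=[0.3887 -0.2306 0.7537; -0.2306 1.9222 -0.3440; 0.7537 -0.3440 3.1255]  S=[0.6847]  K=[0.2830; 0.5628; 0.1790]  nu=[1.0680]  x^+=[1.1658, -2.5991, 2.9174]  P^+=[0.3339 -0.3396 0.7190; -0.3396 1.7053 -0.4130; 0.7190 -0.4130 3.1035]
step 3: x^-=[1.4318, -3.5904, 3.6776]  P^-=[0.6011 -0.5383 1.4322; -0.5383 2.9195 -1.1505; 1.4322 -1.1505 4.9761]  S=[0.7047]  K=[0.2859; 0.7151; 0.3585]  nu=[1.1146]  x^+=[1.7505, -2.7934, 4.0771]  P^+=[0.5435 -0.6824 1.3600; -0.6824 2.5592 -1.3311; 1.3600 -1.3311 4.8855]
step 4: x^-=[2.1004, -3.9883, 5.0963]  P^-=[0.9738 -1.1741 2.4611; -1.1741 4.5404 -2.8590; 2.4611 -2.8590 7.7266]  S=[0.7431]  K=[0.2892; 0.8460; 0.4285]  nu=[1.5726]  x^+=[2.5552, -2.6579, 5.7702]  P^+=[0.9116 -1.3559 2.3690; -1.3559 4.0086 -3.1284; 2.3690 -3.1284 7.5902]

innov = [1.5726]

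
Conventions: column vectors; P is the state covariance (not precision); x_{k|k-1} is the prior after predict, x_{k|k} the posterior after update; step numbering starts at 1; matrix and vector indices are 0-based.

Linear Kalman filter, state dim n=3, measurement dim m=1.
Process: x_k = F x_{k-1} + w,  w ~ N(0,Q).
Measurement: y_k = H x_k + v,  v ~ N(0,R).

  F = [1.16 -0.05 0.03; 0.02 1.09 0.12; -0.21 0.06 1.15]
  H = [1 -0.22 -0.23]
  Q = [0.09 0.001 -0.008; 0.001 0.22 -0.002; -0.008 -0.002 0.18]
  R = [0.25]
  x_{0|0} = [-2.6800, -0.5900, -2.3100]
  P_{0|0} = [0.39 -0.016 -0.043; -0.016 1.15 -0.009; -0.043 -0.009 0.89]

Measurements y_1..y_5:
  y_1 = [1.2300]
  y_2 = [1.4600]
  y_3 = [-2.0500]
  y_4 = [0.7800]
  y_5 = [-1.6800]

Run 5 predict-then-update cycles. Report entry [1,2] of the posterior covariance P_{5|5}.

P_post[1,2] = 1.1192

step 1: x^-=[-3.1486, -0.9739, -2.1291]  P^-=[0.6174 -0.0759 -0.1336; -0.0759 1.5960 0.1868; -0.1336 0.1868 1.3983]  S=[1.1323]  K=[0.5871; -0.4151; -0.4383]  nu=[3.6746]  x^+=[-0.9912, -2.4991, -3.7398]  P^+=[0.2271 0.2000 0.1578; 0.2000 1.4010 -0.0192; 0.1578 -0.0192 1.1807]
step 2: x^-=[-1.1371, -3.1926, -4.2425]  P^-=[0.3879 0.2084 0.1998; 0.2084 1.9060 0.1815; 0.1998 0.1815 1.6727]  S=[0.6534]  K=[0.4532; -0.3866; -0.3441]  nu=[0.9189]  x^+=[-0.7206, -3.5479, -4.5588]  P^+=[0.2537 0.3229 0.3017; 0.3229 1.8083 0.0945; 0.3017 0.0945 1.5953]
step 3: x^-=[-0.7953, -4.4287, -5.3041]  P^-=[0.4206 0.3668 0.4010; 0.3668 2.4318 0.3804; 0.4010 0.3804 2.1667]  S=[0.5956]  K=[0.4159; -0.4293; -0.3040]  nu=[-3.4490]  x^+=[-2.2297, -2.9479, -4.2557]  P^+=[0.3176 0.4731 0.4763; 0.4731 2.3220 0.3026; 0.4763 0.3026 2.1117]
step 4: x^-=[-2.5668, -3.7685, -4.6027]  P^-=[0.5024 0.5618 0.6339; 0.5618 3.1114 0.7127; 0.6339 0.7127 2.7948]  S=[0.5842]  K=[0.3989; -0.4906; -0.2837]  nu=[1.4591]  x^+=[-1.9847, -4.4843, -5.0165]  P^+=[0.4095 0.6761 0.7000; 0.6761 2.9708 0.6314; 0.7000 0.6314 2.7478]
step 5: x^-=[-2.2286, -5.5296, -5.6213]  P^-=[0.6193 0.8274 0.9265; 0.8274 3.9874 1.2102; 0.9265 1.2102 3.5748]  S=[0.5836]  K=[0.3841; -0.5623; -0.2775]  nu=[-1.9608]  x^+=[-2.9817, -4.4270, -5.0772]  P^+=[0.5332 0.9535 0.9887; 0.9535 3.8029 1.1192; 0.9887 1.1192 3.5298]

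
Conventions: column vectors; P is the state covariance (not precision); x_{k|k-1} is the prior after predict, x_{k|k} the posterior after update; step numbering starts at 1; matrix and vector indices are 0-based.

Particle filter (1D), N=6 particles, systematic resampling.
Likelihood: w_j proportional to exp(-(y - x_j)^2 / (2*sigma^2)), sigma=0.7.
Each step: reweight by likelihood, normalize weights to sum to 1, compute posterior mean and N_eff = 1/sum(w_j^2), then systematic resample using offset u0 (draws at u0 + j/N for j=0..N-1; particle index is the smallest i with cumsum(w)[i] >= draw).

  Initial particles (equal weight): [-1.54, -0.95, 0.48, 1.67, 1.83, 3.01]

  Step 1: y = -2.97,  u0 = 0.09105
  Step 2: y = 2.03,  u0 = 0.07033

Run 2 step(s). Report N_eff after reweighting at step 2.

N_eff = 1.2010

step 1: w=[0.8886, 0.1113, 0.0000, 0.0000, 0.0000, 0.0000]  mean=-1.4742  Neff=1.2468  idx=[0, 0, 0, 0, 0, 1]
step 2: w=[0.0177, 0.0177, 0.0177, 0.0177, 0.0177, 0.9116]  mean=-1.0021  Neff=1.2010  idx=[3, 5, 5, 5, 5, 5]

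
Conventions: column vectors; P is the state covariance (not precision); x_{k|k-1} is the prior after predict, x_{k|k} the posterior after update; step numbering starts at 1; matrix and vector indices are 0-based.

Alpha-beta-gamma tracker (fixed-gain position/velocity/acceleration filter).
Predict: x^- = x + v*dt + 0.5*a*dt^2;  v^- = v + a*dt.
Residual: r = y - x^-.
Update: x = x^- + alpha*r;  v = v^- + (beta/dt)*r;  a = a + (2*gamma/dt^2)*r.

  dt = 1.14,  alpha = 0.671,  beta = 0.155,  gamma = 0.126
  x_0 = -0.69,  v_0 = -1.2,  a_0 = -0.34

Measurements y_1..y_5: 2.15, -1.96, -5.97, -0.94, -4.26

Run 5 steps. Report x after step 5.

x_post = -4.0255

step 1: x_pred=-2.2789  r=4.4289  x^+=0.6929  v^+=-0.9854  a^+=0.5188
step 2: x_pred=-0.0934  r=-1.8666  x^+=-1.3459  v^+=-0.6478  a^+=0.1568
step 3: x_pred=-1.9824  r=-3.9876  x^+=-4.6581  v^+=-1.0111  a^+=-0.6164
step 4: x_pred=-6.2113  r=5.2713  x^+=-2.6743  v^+=-0.9971  a^+=0.4058
step 5: x_pred=-3.5473  r=-0.7127  x^+=-4.0255  v^+=-0.6314  a^+=0.2676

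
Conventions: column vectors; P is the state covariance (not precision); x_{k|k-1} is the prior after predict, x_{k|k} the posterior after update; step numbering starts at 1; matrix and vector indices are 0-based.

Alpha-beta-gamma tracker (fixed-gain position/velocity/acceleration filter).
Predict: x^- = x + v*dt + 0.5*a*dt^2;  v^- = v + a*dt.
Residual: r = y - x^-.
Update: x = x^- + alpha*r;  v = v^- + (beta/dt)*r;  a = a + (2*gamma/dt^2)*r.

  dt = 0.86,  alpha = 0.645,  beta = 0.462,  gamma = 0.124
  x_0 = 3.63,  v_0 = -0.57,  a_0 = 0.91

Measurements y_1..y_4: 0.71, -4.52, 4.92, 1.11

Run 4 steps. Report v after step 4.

v_post = 2.0692

step 1: x_pred=3.4763  r=-2.7663  x^+=1.6920  v^+=-1.2735  a^+=-0.0176
step 2: x_pred=0.5903  r=-5.1103  x^+=-2.7058  v^+=-4.0339  a^+=-1.7312
step 3: x_pred=-6.8152  r=11.7352  x^+=0.7540  v^+=0.7815  a^+=2.2038
step 4: x_pred=2.2411  r=-1.1311  x^+=1.5115  v^+=2.0692  a^+=1.8246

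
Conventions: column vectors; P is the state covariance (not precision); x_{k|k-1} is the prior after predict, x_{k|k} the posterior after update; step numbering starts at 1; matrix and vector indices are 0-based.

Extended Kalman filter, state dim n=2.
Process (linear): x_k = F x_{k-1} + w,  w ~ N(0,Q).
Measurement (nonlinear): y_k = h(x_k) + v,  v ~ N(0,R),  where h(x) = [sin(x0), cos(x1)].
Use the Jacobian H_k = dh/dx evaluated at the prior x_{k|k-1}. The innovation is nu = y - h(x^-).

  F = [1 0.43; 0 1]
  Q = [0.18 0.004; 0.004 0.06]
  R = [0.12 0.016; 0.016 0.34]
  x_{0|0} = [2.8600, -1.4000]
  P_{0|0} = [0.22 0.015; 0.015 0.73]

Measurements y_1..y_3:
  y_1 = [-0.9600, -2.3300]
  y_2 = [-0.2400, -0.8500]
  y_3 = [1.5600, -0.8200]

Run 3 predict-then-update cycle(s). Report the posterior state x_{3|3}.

step 1: x^-=[2.2580, -1.4000]  P^-=[0.5479 0.3329; 0.3329 0.7900]  H_jac=[-0.6344 0.0000; 0.0000 0.9854]  S=[0.3405 -0.1921; -0.1921 1.1072]  K=[-0.9462 0.1321; -0.2478 0.6602]  nu=[-1.7330, -2.5000]  x^+=[3.5676, -2.6210]  P^+=[0.1757 0.0302; 0.0302 0.2237]
step 2: x^-=[2.4406, -2.6210]  P^-=[0.4230 0.1304; 0.1304 0.2837]  H_jac=[-0.7642 0.0000; 0.0000 0.4974]  S=[0.3670 -0.0336; -0.0336 0.4102]  K=[-0.8728 0.0867; -0.2419 0.3243]  nu=[-0.8850, 0.0175]  x^+=[3.2145, -2.4012]  P^+=[0.1352 0.0312; 0.0312 0.2139]
step 3: x^-=[2.1820, -2.4012]  P^-=[0.3816 0.1272; 0.1272 0.2739]  H_jac=[-0.5739 0.0000; 0.0000 0.6746]  S=[0.2457 -0.0332; -0.0332 0.4646]  K=[-0.8749 0.1221; -0.2456 0.3801]  nu=[0.7410, -0.0818]  x^+=[1.5237, -2.6143]  P^+=[0.1795 0.0408; 0.0408 0.1857]

x_post = [1.5237, -2.6143]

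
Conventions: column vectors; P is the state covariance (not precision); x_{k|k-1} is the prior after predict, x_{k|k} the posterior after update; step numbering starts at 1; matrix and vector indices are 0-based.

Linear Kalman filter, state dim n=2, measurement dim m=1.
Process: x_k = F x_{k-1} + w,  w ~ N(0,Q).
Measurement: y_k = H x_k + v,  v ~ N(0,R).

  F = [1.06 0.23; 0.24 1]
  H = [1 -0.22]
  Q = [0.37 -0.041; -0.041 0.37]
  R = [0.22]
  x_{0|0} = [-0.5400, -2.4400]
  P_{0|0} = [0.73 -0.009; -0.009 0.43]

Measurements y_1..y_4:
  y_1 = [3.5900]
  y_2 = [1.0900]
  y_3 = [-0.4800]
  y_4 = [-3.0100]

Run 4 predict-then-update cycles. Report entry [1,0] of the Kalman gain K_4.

K[1,0] = 0.4554

step 1: x^-=[-1.1336, -2.5696]  P^-=[1.2086 0.2336; 0.2336 0.8377]  S=[1.3664]  K=[0.8469; 0.0361]  nu=[4.1583]  x^+=[2.3881, -2.4196]  P^+=[0.2285 0.1918; 0.1918 0.8360]
step 2: x^-=[1.9749, -1.8465]  P^-=[0.7645 0.4233; 0.4233 1.3112]  S=[0.8617]  K=[0.7791; 0.1565]  nu=[-1.2911]  x^+=[0.9689, -2.0486]  P^+=[0.2414 0.3183; 0.3183 1.2901]
step 3: x^-=[0.5559, -1.8160]  P^-=[0.8647 0.6721; 0.6721 1.8268]  S=[0.8774]  K=[0.8170; 0.3079]  nu=[-1.4354]  x^+=[-0.6168, -2.2580]  P^+=[0.2790 0.4513; 0.4513 1.7436]
step 4: x^-=[-1.1732, -2.4061]  P^-=[0.9958 0.9343; 0.9343 2.3463]  S=[0.9183]  K=[0.8606; 0.4554]  nu=[-2.3661]  x^+=[-3.2095, -3.4835]  P^+=[0.3157 0.5745; 0.5745 2.1559]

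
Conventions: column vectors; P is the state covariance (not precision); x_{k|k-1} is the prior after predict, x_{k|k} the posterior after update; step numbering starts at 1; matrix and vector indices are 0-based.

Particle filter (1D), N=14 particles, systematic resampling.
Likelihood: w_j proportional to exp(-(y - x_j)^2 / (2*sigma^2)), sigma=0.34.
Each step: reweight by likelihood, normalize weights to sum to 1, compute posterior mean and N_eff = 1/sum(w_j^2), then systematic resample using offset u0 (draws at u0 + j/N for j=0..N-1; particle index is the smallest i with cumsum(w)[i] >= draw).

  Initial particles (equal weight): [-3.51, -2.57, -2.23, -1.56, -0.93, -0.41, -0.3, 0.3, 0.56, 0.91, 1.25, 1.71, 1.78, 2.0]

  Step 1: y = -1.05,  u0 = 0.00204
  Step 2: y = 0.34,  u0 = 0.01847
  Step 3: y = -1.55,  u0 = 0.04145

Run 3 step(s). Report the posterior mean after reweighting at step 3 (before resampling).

post_mean = -0.8266

step 1: w=[0.0000, 0.0000, 0.0016, 0.2129, 0.6162, 0.1115, 0.0576, 0.0002, 0.0000, 0.0000, 0.0000, 0.0000, 0.0000, 0.0000]  mean=-0.9717  Neff=2.2690  idx=[3, 3, 3, 4, 4, 4, 4, 4, 4, 4, 4, 4, 5, 5]
step 2: w=[0.0000, 0.0000, 0.0000, 0.0051, 0.0051, 0.0051, 0.0051, 0.0051, 0.0051, 0.0051, 0.0051, 0.0051, 0.4772, 0.4772]  mean=-0.4338  Neff=2.1950  idx=[6, 12, 12, 12, 12, 12, 12, 12, 13, 13, 13, 13, 13, 13]
step 3: w=[0.8012, 0.0153, 0.0153, 0.0153, 0.0153, 0.0153, 0.0153, 0.0153, 0.0153, 0.0153, 0.0153, 0.0153, 0.0153, 0.0153]  mean=-0.8266  Neff=1.5507  idx=[0, 0, 0, 0, 0, 0, 0, 0, 0, 0, 0, 2, 7, 12]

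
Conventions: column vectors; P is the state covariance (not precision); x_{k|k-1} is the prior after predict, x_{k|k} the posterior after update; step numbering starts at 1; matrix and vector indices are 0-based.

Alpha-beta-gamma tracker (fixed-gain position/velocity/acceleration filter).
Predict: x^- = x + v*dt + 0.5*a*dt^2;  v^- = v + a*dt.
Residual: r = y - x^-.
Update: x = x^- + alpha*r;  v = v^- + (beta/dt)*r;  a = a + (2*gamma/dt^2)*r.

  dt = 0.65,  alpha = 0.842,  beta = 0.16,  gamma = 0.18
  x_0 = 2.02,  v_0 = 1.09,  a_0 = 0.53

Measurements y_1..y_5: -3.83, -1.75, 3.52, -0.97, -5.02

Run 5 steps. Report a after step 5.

step 1: x_pred=2.8405  r=-6.6705  x^+=-2.7761  v^+=-0.2075  a^+=-5.1537
step 2: x_pred=-3.9996  r=2.2496  x^+=-2.1054  v^+=-3.0036  a^+=-3.2369
step 3: x_pred=-4.7416  r=8.2616  x^+=2.2147  v^+=-3.0740  a^+=3.8026
step 4: x_pred=1.0199  r=-1.9899  x^+=-0.6556  v^+=-1.0921  a^+=2.1071
step 5: x_pred=-0.9203  r=-4.0997  x^+=-4.3723  v^+=-0.7316  a^+=-1.3861

a_post = -1.3861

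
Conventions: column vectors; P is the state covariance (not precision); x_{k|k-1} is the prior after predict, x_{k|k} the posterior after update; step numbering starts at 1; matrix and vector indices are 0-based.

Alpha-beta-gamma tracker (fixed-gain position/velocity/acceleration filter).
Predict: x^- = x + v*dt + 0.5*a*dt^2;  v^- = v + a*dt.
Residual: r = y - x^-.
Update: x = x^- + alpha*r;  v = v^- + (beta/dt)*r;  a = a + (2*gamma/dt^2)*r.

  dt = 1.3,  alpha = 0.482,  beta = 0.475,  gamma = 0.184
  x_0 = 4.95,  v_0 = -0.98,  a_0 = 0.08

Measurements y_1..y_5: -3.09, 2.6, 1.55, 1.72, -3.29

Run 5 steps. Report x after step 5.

step 1: x_pred=3.7436  r=-6.8336  x^+=0.4498  v^+=-3.3729  a^+=-1.4080
step 2: x_pred=-5.1247  r=7.7247  x^+=-1.4014  v^+=-2.3808  a^+=0.2740
step 3: x_pred=-4.2649  r=5.8149  x^+=-1.4621  v^+=0.1001  a^+=1.5403
step 4: x_pred=-0.0305  r=1.7505  x^+=0.8133  v^+=2.7420  a^+=1.9214
step 5: x_pred=6.0015  r=-9.2915  x^+=1.5230  v^+=1.8449  a^+=-0.1018

x_post = 1.5230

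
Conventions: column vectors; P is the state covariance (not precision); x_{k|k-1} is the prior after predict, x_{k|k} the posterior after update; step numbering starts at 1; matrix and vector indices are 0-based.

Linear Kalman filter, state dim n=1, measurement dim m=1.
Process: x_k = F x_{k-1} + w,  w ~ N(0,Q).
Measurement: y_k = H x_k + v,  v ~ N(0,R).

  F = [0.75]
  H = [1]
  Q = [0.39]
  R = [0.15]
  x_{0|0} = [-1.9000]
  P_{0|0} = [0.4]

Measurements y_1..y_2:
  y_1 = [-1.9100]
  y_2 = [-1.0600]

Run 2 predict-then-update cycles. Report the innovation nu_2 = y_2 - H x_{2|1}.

step 1: x^-=[-1.4250]  P^-=[0.6150]  S=[0.7650]  K=[0.8039]  nu=[-0.4850]  x^+=[-1.8149]  P^+=[0.1206]
step 2: x^-=[-1.3612]  P^-=[0.4578]  S=[0.6078]  K=[0.7532]  nu=[0.3012]  x^+=[-1.1343]  P^+=[0.1130]

innov = [0.3012]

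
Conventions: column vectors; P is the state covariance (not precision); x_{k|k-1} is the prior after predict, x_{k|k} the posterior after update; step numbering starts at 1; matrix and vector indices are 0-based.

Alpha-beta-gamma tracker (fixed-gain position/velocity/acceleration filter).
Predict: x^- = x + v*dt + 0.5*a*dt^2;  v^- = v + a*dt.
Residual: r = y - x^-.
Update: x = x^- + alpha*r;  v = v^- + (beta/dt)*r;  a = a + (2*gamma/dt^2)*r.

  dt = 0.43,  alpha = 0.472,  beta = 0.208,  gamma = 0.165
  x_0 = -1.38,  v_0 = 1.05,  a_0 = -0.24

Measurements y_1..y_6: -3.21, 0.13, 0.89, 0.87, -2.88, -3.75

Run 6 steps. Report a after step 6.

a_post = -11.6650

step 1: x_pred=-0.9507  r=-2.2593  x^+=-2.0171  v^+=-0.1461  a^+=-4.2723
step 2: x_pred=-2.4749  r=2.6049  x^+=-1.2454  v^+=-0.7231  a^+=0.3767
step 3: x_pred=-1.5215  r=2.4115  x^+=-0.3833  v^+=0.6053  a^+=4.6806
step 4: x_pred=0.3098  r=0.5602  x^+=0.5742  v^+=2.8890  a^+=5.6805
step 5: x_pred=2.3416  r=-5.2216  x^+=-0.1230  v^+=2.8058  a^+=-3.6388
step 6: x_pred=0.7471  r=-4.4971  x^+=-1.3755  v^+=-0.9342  a^+=-11.6650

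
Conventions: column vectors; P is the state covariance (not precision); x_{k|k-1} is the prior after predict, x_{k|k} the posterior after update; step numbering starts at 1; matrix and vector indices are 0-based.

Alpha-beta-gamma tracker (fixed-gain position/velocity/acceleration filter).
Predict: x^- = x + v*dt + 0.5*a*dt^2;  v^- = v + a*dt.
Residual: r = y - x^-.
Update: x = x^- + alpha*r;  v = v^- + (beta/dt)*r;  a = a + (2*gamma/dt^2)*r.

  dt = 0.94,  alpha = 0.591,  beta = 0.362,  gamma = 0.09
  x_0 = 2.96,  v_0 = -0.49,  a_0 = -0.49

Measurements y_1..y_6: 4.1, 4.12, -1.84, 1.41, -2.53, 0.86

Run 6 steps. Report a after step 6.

step 1: x_pred=2.2829  r=1.8171  x^+=3.3568  v^+=-0.2508  a^+=-0.1198
step 2: x_pred=3.0681  r=1.0519  x^+=3.6898  v^+=0.0416  a^+=0.0944
step 3: x_pred=3.7706  r=-5.6106  x^+=0.4547  v^+=-2.0303  a^+=-1.0485
step 4: x_pred=-1.9170  r=3.3270  x^+=0.0493  v^+=-1.7346  a^+=-0.3708
step 5: x_pred=-1.7451  r=-0.7849  x^+=-2.2090  v^+=-2.3854  a^+=-0.5307
step 6: x_pred=-4.6857  r=5.5457  x^+=-1.4082  v^+=-0.7486  a^+=0.5991

a_post = 0.5991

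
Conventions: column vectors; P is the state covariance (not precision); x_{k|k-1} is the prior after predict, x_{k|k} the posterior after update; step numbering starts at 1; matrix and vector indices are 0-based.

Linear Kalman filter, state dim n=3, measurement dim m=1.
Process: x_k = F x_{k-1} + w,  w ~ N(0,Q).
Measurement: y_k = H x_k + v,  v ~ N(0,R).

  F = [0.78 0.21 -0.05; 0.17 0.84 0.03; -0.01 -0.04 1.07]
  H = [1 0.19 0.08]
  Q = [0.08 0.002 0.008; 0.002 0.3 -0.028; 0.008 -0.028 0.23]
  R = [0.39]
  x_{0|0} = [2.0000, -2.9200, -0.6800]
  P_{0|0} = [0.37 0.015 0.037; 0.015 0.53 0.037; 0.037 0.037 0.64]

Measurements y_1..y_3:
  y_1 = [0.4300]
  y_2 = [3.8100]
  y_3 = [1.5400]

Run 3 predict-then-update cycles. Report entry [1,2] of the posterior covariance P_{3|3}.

step 1: x^-=[0.9808, -2.1332, -0.6308]  P^-=[0.3313 0.1532 0.0052; 0.1532 0.6918 0.0138; 0.0052 0.0138 0.9597]  S=[0.8119]  K=[0.4445; 0.3519; 0.1042]  nu=[-0.0950]  x^+=[0.9386, -2.1666, -0.6407]  P^+=[0.1710 0.0262 -0.0324; 0.0262 0.5912 -0.0160; -0.0324 -0.0160 0.9509]
step 2: x^-=[0.3091, -1.6796, -0.6083]  P^-=[0.2239 0.1457 -0.0807; 0.1457 0.7293 -0.0382; -0.0807 -0.0382 1.3217]  S=[0.6900]  K=[0.3553; 0.4076; 0.0257]  nu=[3.8687]  x^+=[1.6835, -0.1028, -0.5087]  P^+=[0.1368 0.0458 -0.0870; 0.0458 0.6147 -0.0455; -0.0870 -0.0455 1.3212]
step 3: x^-=[1.3170, 0.1846, -0.5571]  P^-=[0.2164 0.1586 -0.1534; 0.1586 0.7488 -0.0638; -0.1534 -0.0638 1.7495]  S=[0.6784]  K=[0.3453; 0.4359; -0.0377]  nu=[0.2325]  x^+=[1.3973, 0.2859, -0.5658]  P^+=[0.1355 0.0564 -0.1446; 0.0564 0.6198 -0.0526; -0.1446 -0.0526 1.7485]

P_post[1,2] = -0.0526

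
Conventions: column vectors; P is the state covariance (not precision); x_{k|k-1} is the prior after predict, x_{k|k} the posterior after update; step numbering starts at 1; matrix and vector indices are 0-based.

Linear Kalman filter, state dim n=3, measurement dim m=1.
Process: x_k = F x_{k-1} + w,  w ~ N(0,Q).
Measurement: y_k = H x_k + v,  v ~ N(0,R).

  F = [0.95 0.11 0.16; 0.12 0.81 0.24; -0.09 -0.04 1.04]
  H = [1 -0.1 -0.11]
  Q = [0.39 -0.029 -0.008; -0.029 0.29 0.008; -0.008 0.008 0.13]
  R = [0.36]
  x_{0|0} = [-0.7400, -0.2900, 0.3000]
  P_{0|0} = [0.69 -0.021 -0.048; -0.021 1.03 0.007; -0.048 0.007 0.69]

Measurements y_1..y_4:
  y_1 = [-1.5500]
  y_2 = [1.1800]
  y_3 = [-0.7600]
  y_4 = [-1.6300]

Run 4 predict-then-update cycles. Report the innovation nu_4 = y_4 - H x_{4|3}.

innov = [-1.3709]

step 1: x^-=[-0.6869, -0.2517, 0.3902]  P^-=[1.0241 0.1407 -0.0017; 0.1407 1.0113 0.1419; -0.0017 0.1419 0.8918]  S=[1.3804]  K=[0.7319; 0.0174; -0.0826]  nu=[-0.8453]  x^+=[-1.3056, -0.2664, 0.4600]  P^+=[0.2848 0.1232 0.0817; 0.1232 1.0109 0.1439; 0.0817 0.1439 0.8824]
step 2: x^-=[-1.1960, -0.2620, 0.6066]  P^-=[0.7375 0.2665 0.1992; 0.2665 1.0928 0.3111; 0.1992 0.3111 1.0619]  S=[1.0310]  K=[0.6682; 0.1193; 0.0498]  nu=[2.4165]  x^+=[0.4188, 0.0262, 0.7268]  P^+=[0.2771 0.1843 0.1649; 0.1843 1.0781 0.3050; 0.1649 0.3050 1.0594]
step 3: x^-=[0.5170, 0.2459, 0.7172]  P^-=[0.7797 0.3719 0.3245; 0.3719 1.2263 0.4912; 0.3245 0.4912 1.2249]  S=[1.0318]  K=[0.6850; 0.1893; 0.1364]  nu=[-1.1735]  x^+=[-0.2869, 0.0238, 0.5572]  P^+=[0.2955 0.2382 0.2282; 0.2382 1.1893 0.4646; 0.2282 0.4646 1.2057]
step 4: x^-=[-0.1808, 0.1186, 0.6043]  P^-=[0.8375 0.4722 0.4230; 0.4722 1.3841 0.6591; 0.4230 0.6591 1.3587]  S=[1.0547]  K=[0.7051; 0.2478; 0.1969]  nu=[-1.3709]  x^+=[-1.1474, -0.2211, 0.3344]  P^+=[0.3131 0.2880 0.2766; 0.2880 1.3193 0.6077; 0.2766 0.6077 1.3178]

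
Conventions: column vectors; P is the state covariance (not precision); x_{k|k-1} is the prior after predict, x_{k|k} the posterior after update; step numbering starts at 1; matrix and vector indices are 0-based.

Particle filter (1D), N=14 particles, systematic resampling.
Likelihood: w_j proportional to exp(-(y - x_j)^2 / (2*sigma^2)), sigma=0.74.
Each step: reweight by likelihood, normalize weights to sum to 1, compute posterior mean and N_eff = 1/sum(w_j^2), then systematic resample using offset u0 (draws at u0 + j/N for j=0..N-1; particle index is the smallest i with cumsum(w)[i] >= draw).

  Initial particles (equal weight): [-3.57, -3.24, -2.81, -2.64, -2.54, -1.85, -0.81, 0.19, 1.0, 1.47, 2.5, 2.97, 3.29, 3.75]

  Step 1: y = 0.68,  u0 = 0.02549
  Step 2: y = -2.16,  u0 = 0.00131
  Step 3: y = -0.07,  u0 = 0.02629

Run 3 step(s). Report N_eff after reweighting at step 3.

step 1: w=[0.0000, 0.0000, 0.0000, 0.0000, 0.0000, 0.0012, 0.0533, 0.3247, 0.3682, 0.2287, 0.0196, 0.0034, 0.0008, 0.0001]  mean=0.7827  Neff=3.3719  idx=[6, 7, 7, 7, 7, 8, 8, 8, 8, 8, 8, 9, 9, 9]
step 2: w=[0.8772, 0.0299, 0.0299, 0.0299, 0.0299, 0.0005, 0.0005, 0.0005, 0.0005, 0.0005, 0.0005, 0.0000, 0.0000, 0.0000]  mean=-0.6846  Neff=1.2935  idx=[0, 0, 0, 0, 0, 0, 0, 0, 0, 0, 0, 0, 0, 2]
step 3: w=[0.0687, 0.0687, 0.0687, 0.0687, 0.0687, 0.0687, 0.0687, 0.0687, 0.0687, 0.0687, 0.0687, 0.0687, 0.0687, 0.1065]  mean=-0.7035  Neff=13.7447  idx=[0, 1, 2, 3, 4, 5, 6, 7, 8, 9, 10, 11, 12, 13]

N_eff = 13.7447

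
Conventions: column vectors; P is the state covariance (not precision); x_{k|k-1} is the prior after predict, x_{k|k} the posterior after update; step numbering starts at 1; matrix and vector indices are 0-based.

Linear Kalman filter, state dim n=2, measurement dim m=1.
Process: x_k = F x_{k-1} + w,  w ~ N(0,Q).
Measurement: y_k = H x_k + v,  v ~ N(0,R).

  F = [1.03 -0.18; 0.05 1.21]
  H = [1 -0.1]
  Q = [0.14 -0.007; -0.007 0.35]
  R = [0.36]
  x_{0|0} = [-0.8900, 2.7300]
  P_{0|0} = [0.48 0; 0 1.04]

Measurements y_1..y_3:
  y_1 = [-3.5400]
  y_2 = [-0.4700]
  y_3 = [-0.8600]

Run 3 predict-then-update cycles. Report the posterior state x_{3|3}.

x_post = [-1.3105, 1.2224]

step 1: x^-=[-1.4081, 3.2588]  P^-=[0.6829 -0.2088; -0.2088 1.8739]  S=[1.1034]  K=[0.6378; -0.3590]  nu=[-1.8060]  x^+=[-2.5600, 3.9072]  P^+=[0.2340 0.0439; 0.0439 1.7316]
step 2: x^-=[-3.3402, 4.5998]  P^-=[0.4281 -0.3178; -0.3178 2.8912]  S=[0.8806]  K=[0.5222; -0.6892]  nu=[3.3301]  x^+=[-1.6010, 2.3046]  P^+=[0.1879 -0.0008; -0.0008 2.4729]
step 3: x^-=[-2.0639, 2.7085]  P^-=[0.4198 -0.5369; -0.5369 3.9709]  S=[0.9269]  K=[0.5108; -1.0077]  nu=[1.4747]  x^+=[-1.3105, 1.2224]  P^+=[0.1779 -0.0598; -0.0598 3.0297]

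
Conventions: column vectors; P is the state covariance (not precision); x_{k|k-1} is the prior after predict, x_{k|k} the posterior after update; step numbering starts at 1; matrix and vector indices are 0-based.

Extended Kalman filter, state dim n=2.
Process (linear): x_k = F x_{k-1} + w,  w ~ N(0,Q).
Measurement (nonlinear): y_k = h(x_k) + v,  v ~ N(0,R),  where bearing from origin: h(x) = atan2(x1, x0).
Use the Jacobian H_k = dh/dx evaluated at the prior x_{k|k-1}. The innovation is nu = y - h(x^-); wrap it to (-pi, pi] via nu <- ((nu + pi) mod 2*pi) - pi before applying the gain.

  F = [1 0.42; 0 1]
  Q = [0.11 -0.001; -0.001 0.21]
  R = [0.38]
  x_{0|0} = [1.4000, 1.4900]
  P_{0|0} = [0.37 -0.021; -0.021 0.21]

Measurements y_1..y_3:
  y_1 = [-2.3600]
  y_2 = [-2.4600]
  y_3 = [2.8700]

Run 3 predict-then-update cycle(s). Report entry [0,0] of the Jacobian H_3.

H_jac[0,0] = 0.0548

step 1: x^-=[2.0258, 1.4900]  P^-=[0.4994 0.0662; 0.0662 0.4200]  H_jac=[-0.2356 0.3203]  S=[0.4408]  K=[-0.2188; 0.2698]  nu=[-2.9942]  x^+=[2.6810, 0.6821]  P^+=[0.4783 0.0922; 0.0922 0.3879]
step 2: x^-=[2.9675, 0.6821]  P^-=[0.7342 0.2541; 0.2541 0.5979]  H_jac=[-0.0736 0.3201]  S=[0.4333]  K=[0.0631; 0.3986]  nu=[-2.6859]  x^+=[2.7980, -0.3884]  P^+=[0.7325 0.2433; 0.2433 0.5291]
step 3: x^-=[2.6349, -0.3884]  P^-=[1.1401 0.4645; 0.4645 0.7391]  H_jac=[0.0548 0.3714]  S=[0.5043]  K=[0.4659; 0.5948]  nu=[3.0163]  x^+=[4.0403, 1.4058]  P^+=[1.0307 0.3247; 0.3247 0.5607]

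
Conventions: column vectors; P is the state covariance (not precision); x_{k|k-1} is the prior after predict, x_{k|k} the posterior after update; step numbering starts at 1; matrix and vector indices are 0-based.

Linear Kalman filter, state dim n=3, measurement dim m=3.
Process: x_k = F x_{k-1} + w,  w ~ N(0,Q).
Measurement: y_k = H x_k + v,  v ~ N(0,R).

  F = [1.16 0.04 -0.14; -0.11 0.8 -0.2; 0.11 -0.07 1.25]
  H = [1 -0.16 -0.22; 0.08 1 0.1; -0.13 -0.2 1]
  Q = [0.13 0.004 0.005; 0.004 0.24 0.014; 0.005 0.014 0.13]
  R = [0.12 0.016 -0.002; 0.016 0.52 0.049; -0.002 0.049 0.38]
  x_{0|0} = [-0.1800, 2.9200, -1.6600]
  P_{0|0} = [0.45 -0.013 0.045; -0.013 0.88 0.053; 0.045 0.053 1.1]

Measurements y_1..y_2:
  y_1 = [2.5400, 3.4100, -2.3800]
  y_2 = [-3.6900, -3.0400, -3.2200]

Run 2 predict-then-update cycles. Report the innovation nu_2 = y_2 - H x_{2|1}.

step 1: x^-=[0.1404, 2.6878, -2.2992]  P^-=[0.7421 -0.0226 -0.0638; -0.0226 0.8400 -0.2704; -0.0638 -0.2704 1.8618]  S=[0.9900 -0.0637 -0.5114; -0.0637 1.3246 -0.2065; -0.5114 -0.2065 2.4115]  K=[0.8343 0.0817 0.1193; -0.1446 0.5802 -0.1616; -0.0182 0.0562 0.7989]  nu=[2.3238, 0.9409, 0.4750]  x^+=[2.2128, 2.8210, -1.9091]  P^+=[0.1243 0.0445 0.0727; 0.0445 0.2849 0.0301; 0.0727 0.0301 0.3218]
step 2: x^-=[2.9470, 2.3952, -2.3404]  P^-=[0.2842 0.0280 0.0665; 0.0280 0.4225 -0.0608; 0.0665 -0.0608 0.6498]  S=[0.4040 0.0043 -0.0980; 0.0043 0.9442 -0.0326; -0.0980 -0.0326 1.0600]  K=[0.6767 0.0607 0.0870; -0.1027 0.4391 -0.1364; -0.0162 0.0315 0.6158]  nu=[-6.7687, -5.4369, -0.0174]  x^+=[-1.9645, 0.7054, -2.4123]  P^+=[0.0993 0.0333 0.0542; 0.0333 0.2156 0.0173; 0.0542 0.0173 0.2461]

innov = [-6.7687, -5.4369, -0.0174]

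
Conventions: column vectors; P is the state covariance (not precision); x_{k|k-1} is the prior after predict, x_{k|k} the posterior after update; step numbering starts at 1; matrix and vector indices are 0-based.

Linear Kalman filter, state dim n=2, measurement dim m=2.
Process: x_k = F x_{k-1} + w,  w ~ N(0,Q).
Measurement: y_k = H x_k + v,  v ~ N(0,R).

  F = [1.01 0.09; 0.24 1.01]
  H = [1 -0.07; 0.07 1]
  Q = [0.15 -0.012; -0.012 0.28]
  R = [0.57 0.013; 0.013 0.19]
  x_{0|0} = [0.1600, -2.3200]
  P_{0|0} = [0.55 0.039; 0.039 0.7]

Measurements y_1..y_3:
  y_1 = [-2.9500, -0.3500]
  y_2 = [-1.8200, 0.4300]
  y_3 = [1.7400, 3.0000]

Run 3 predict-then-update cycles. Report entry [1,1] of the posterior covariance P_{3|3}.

P_post[1,1] = 0.1308

step 1: x^-=[-0.0472, -2.3048]  P^-=[0.7238 0.2256; 0.2256 1.0447]  S=[1.2674 0.2150; 0.2150 1.2698]  K=[0.5372 0.1266; -0.0220 0.8389]  nu=[-3.0641, 1.9581]  x^+=[-1.4453, -0.5947]  P^+=[0.3085 0.0094; 0.0094 0.1584]
step 2: x^-=[-1.5133, -0.9475]  P^-=[0.4677 0.0870; 0.0870 0.4640]  S=[1.0278 0.0999; 0.0999 0.6684]  K=[0.4381 0.1137; -0.0155 0.7055]  nu=[-0.3730, 1.4835]  x^+=[-1.5080, 0.1049]  P^+=[0.2519 0.0097; 0.0097 0.1332]
step 3: x^-=[-1.5137, -0.2560]  P^-=[0.4098 0.0712; 0.0712 0.4350]  S=[0.9719 0.0821; 0.0821 0.6370]  K=[0.4077 0.1043; -0.0166 0.6929]  nu=[3.2358, 3.3620]  x^+=[0.1561, 2.0198]  P^+=[0.2343 0.0087; 0.0087 0.1308]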